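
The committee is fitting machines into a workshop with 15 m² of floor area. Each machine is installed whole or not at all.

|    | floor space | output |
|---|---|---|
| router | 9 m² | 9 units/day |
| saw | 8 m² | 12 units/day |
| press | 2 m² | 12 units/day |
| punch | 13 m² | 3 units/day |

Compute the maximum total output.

This is a 0-1 knapsack instance.
Take saw and press: floor space 8 + 2 = 10 ≤ 15, output 12 + 12 = 24.
No other feasible combination does better.

24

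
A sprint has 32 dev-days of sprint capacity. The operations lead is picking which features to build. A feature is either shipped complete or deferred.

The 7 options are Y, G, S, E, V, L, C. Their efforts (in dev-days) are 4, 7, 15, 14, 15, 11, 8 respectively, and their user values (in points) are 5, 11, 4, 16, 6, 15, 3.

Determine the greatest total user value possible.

42

Take G, E, and L: effort 7 + 14 + 11 = 32 ≤ 32, user value 11 + 16 + 15 = 42.
No other feasible combination does better.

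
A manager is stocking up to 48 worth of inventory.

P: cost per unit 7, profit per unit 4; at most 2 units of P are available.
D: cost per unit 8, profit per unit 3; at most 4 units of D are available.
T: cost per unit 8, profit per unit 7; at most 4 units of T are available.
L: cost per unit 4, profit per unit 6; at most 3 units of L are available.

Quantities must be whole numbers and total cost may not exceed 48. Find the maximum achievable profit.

46

This is a bounded integer knapsack.
Take 4×T and 3×L: cost 44 ≤ 48, profit 4·7 + 3·6 = 46.
L has the best ratio (6/4) and is taken to its limit of 3; remaining capacity is filled optimally with the others.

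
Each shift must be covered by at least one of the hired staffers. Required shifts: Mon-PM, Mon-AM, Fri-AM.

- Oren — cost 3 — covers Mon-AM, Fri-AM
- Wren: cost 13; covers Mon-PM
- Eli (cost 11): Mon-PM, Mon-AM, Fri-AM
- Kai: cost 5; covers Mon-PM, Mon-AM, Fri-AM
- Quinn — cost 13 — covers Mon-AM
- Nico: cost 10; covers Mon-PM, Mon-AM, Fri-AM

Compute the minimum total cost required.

This is a weighted set-cover instance.
The greedy cost-per-new-shift heuristic would pick Oren and Kai for 8, but a cheaper cover exists.
Kai alone covers Mon-PM, Mon-AM, Fri-AM — every shift.
Total cost: 5.
No cover costs less than 5.

5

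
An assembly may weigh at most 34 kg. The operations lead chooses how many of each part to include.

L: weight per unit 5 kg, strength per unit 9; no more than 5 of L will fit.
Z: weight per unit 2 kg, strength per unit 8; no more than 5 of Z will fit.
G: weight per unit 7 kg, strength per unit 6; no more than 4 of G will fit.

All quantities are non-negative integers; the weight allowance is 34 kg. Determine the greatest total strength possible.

Z has the best ratio (8/2); taking only Z gives at most 5×8 = 40 (stopped by the supply cap of 5).
Mixing does better — 5×L and 4×Z: weight 33 ≤ 34, strength 5·9 + 4·8 = 77.

77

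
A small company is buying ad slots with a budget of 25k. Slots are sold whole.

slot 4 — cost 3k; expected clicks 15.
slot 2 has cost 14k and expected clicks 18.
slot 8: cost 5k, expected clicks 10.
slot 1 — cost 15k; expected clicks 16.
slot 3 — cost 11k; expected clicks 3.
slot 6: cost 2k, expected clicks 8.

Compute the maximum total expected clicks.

Take slot 4, slot 2, slot 8, and slot 6: cost 3 + 14 + 5 + 2 = 24 ≤ 25, expected clicks 15 + 18 + 10 + 8 = 51.
No other feasible combination does better.

51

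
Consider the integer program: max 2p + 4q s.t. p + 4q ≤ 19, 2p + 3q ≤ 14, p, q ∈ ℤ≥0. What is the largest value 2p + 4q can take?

18

(p,q)=(1,4) is feasible, giving 18.
(p,q)=(0,4) is feasible, giving 16.
The best lattice point is (1,4), giving 18.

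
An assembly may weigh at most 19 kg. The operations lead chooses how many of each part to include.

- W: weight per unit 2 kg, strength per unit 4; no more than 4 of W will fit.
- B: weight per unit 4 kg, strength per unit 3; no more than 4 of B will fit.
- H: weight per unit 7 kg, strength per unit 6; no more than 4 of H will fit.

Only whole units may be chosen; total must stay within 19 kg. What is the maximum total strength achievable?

4×W and 1×H: weight 15 ≤ 19, strength 4·4 + 1·6 = 22.
4×W, 1×B, and 1×H: weight 19 ≤ 19, strength 4·4 + 1·3 + 1·6 = 25.
Best is 25.

25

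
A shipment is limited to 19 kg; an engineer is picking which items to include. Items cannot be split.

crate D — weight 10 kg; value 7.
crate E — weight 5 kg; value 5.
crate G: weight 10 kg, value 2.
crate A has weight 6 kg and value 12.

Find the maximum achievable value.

crate G + crate A: weight 10 + 6 = 16 ≤ 19, value 2 + 12 = 14.
crate E + crate A: weight 5 + 6 = 11 ≤ 19, value 5 + 12 = 17.
crate D + crate A: weight 10 + 6 = 16 ≤ 19, value 7 + 12 = 19.
Best is crate D and crate A with total value 19.

19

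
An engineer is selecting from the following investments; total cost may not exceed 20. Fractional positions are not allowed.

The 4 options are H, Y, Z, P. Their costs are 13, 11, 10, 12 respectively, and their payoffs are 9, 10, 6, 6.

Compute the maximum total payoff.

10

Treat it as a binary knapsack problem.
Z: cost 10 ≤ 20, payoff 6.
H: cost 13 ≤ 20, payoff 9.
Y: cost 11 ≤ 20, payoff 10.
Best is Y with total payoff 10.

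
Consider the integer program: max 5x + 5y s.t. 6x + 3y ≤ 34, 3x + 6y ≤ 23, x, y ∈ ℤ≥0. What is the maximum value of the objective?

Relaxing integrality, the LP optimum is 31.67 at (x,y) = (5, 1.33), which is not an integer point.
(x,y)=(5,1): 6·5+3·1=33≤34, 3·5+6·1=21≤23, objective 30.
(x,y)=(5,0): 6·5+3·0=30≤34, 3·5+6·0=15≤23, objective 25.
(x,y)=(4,1): 6·4+3·1=27≤34, 3·4+6·1=18≤23, objective 25.
(x,y)=(4,0): 6·4+3·0=24≤34, 3·4+6·0=12≤23, objective 20.
The best lattice point is (5,1), giving 30.

30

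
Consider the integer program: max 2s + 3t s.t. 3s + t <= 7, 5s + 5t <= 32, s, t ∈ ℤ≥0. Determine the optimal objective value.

18

(s,t)=(0,6) is feasible, giving 18.
(s,t)=(0,5) is feasible, giving 15.
No feasible integer point exceeds 18.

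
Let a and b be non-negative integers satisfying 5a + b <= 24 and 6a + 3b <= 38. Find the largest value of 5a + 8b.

(a,b)=(0,12): 5·0+1·12=12≤24, 6·0+3·12=36≤38, objective 96.
(a,b)=(0,11): 5·0+1·11=11≤24, 6·0+3·11=33≤38, objective 88.
Maximum is 96 at (a,b)=(0,12).

96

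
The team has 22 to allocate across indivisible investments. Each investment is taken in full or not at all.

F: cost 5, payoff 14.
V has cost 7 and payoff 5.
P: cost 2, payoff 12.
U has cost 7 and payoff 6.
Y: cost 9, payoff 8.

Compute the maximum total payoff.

37

This is a 0-1 knapsack instance.
Take F, V, P, and U: cost 5 + 7 + 2 + 7 = 21 ≤ 22, payoff 14 + 5 + 12 + 6 = 37.
No other feasible combination does better.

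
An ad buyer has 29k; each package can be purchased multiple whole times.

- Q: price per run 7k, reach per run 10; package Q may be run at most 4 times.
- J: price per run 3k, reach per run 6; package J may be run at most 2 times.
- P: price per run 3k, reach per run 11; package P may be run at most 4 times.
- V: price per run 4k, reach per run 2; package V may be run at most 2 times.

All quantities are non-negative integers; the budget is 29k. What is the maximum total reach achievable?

This is a bounded integer knapsack.
1×Q, 2×J, 4×P, and 1×V: price 29 ≤ 29, reach 1·10 + 2·6 + 4·11 + 1·2 = 68.
2×Q, 1×J, and 4×P: price 29 ≤ 29, reach 2·10 + 1·6 + 4·11 = 70.
Best is 70.

70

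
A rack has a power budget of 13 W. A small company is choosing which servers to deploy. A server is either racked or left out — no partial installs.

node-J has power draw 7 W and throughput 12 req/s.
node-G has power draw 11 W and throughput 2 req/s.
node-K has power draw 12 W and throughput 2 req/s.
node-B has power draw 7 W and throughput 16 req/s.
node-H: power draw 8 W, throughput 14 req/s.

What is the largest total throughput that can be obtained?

16

Take node-B: power draw 7 ≤ 13, throughput 16.
No other feasible combination does better.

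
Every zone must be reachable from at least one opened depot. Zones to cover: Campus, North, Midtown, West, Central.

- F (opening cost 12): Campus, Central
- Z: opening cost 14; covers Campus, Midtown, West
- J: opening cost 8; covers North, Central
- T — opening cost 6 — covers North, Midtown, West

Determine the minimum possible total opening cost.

18

Choose F and T: together they cover Campus, North, Midtown, West, Central — every zone.
Total opening cost: 12 + 6 = 18.
No cover costs less than 18.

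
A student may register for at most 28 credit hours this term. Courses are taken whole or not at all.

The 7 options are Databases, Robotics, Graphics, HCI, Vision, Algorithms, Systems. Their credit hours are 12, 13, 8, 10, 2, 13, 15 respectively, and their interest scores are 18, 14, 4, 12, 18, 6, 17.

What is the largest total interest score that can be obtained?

This is an integer program with binary decision variables.
Take Databases, Robotics, and Vision: credit hours 12 + 13 + 2 = 27 ≤ 28, interest score 18 + 14 + 18 = 50.
No other feasible combination does better.

50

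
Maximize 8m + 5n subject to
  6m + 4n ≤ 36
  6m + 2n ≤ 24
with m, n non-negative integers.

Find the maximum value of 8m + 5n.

(m,n)=(2,6): 6·2+4·6=36≤36, 6·2+2·6=24≤24, objective 46.
(m,n)=(1,7): 6·1+4·7=34≤36, 6·1+2·7=20≤24, objective 43.
(m,n)=(2,5): 6·2+4·5=32≤36, 6·2+2·5=22≤24, objective 41.
(m,n)=(1,6): 6·1+4·6=30≤36, 6·1+2·6=18≤24, objective 38.
The best lattice point is (2,6), giving 46.

46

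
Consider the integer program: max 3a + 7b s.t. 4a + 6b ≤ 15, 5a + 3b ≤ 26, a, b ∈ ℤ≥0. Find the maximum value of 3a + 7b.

The continuous relaxation peaks at (0, 2.5) with value 17.50; rounding to a feasible lattice point costs some objective.
(a,b)=(0,2): 4·0+6·2=12≤15, 5·0+3·2=6≤26, objective 14.
(a,b)=(1,1): 4·1+6·1=10≤15, 5·1+3·1=8≤26, objective 10.
(a,b)=(0,1): 4·0+6·1=6≤15, 5·0+3·1=3≤26, objective 7.
Maximum is 14 at (a,b)=(0,2).

14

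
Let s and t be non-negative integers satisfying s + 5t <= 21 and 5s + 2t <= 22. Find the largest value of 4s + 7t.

The continuous relaxation peaks at (2.96, 3.61) with value 37.09; rounding to a feasible lattice point costs some objective.
(s,t)=(3,3): 1·3+5·3=18≤21, 5·3+2·3=21≤22, objective 33.
(s,t)=(1,4): 1·1+5·4=21≤21, 5·1+2·4=13≤22, objective 32.
(s,t)=(2,3): 1·2+5·3=17≤21, 5·2+2·3=16≤22, objective 29.
The best lattice point is (3,3), giving 33.

33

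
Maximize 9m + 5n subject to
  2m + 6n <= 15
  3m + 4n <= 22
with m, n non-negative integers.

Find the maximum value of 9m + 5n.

Relaxing integrality, the LP optimum is 66.00 at (m,n) = (7.33, 0), which is not an integer point.
(m,n)=(7,0): 2·7+6·0=14≤15, 3·7+4·0=21≤22, objective 63.
(m,n)=(6,0): 2·6+6·0=12≤15, 3·6+4·0=18≤22, objective 54.
The best lattice point is (7,0), giving 63.

63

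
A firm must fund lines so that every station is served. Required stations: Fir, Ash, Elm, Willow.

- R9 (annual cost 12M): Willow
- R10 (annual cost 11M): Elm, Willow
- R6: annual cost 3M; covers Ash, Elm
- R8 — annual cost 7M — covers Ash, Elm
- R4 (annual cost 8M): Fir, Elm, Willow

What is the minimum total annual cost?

Choose R6 and R4: together they cover Fir, Ash, Elm, Willow — every station.
Total annual cost: 3 + 8 = 11.

11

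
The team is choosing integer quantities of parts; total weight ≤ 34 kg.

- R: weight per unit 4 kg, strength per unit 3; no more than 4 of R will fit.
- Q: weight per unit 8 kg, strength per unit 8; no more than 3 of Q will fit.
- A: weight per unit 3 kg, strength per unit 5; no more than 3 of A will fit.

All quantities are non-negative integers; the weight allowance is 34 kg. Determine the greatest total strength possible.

39

This is a bounded integer knapsack.
Take 3×Q and 3×A: weight 33 ≤ 34, strength 3·8 + 3·5 = 39.
A has the best ratio (5/3) and is taken to its limit of 3; remaining capacity is filled optimally with the others.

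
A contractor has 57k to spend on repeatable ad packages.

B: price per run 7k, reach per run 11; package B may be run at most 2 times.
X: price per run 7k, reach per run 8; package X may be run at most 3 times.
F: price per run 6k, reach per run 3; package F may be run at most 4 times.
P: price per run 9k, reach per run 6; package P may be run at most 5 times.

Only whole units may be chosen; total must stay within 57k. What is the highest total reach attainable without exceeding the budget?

58

B has the best ratio (11/7); taking only B gives at most 2×11 = 22 (stopped by the supply cap of 2).
Mixing does better — 2×B, 3×X, and 2×P: price 53 ≤ 57, reach 2·11 + 3·8 + 2·6 = 58.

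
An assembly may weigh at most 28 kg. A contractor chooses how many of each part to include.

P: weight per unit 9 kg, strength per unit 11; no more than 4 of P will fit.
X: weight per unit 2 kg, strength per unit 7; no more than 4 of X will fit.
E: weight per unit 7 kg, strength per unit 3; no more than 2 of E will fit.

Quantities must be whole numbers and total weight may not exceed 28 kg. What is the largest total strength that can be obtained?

X has the best ratio (7/2); taking only X gives at most 4×7 = 28 (stopped by the supply cap of 4).
Mixing does better — 2×P and 4×X: weight 26 ≤ 28, strength 2·11 + 4·7 = 50.

50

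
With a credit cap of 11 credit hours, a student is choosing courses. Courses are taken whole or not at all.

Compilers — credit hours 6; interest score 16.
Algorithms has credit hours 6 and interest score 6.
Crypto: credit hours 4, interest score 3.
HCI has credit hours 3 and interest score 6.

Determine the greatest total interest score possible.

22

This is a 0-1 knapsack instance.
Allowing fractional choices, the relaxed optimum would be about 24.0, but courses are indivisible.
Compilers + HCI: credit hours 6 + 3 = 9 ≤ 11, interest score 16 + 6 = 22.
Compilers + Crypto: credit hours 6 + 4 = 10 ≤ 11, interest score 16 + 3 = 19.
Best is Compilers and HCI with total interest score 22.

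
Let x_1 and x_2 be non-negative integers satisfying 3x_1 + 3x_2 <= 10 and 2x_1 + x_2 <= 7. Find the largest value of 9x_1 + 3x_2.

27

(x_1,x_2)=(3,0): 3·3+3·0=9≤10, 2·3+1·0=6≤7, objective 27.
(x_1,x_2)=(2,1): 3·2+3·1=9≤10, 2·2+1·1=5≤7, objective 21.
Maximum is 27 at (x_1,x_2)=(3,0).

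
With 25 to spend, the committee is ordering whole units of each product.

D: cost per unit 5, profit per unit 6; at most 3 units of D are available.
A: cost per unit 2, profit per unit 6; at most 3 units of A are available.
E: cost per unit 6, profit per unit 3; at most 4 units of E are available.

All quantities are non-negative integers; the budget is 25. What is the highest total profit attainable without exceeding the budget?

36

3×D and 3×A: cost 21 ≤ 25, profit 3·6 + 3·6 = 36.
2×D, 3×A, and 1×E: cost 22 ≤ 25, profit 2·6 + 3·6 + 1·3 = 33.
Best is 36.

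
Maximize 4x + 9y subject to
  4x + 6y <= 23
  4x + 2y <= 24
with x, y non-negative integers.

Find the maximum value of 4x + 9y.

31

(x,y)=(1,3): 4·1+6·3=22≤23, 4·1+2·3=10≤24, objective 31.
(x,y)=(0,3): 4·0+6·3=18≤23, 4·0+2·3=6≤24, objective 27.
(x,y)=(2,2): 4·2+6·2=20≤23, 4·2+2·2=12≤24, objective 26.
The best lattice point is (1,3), giving 31.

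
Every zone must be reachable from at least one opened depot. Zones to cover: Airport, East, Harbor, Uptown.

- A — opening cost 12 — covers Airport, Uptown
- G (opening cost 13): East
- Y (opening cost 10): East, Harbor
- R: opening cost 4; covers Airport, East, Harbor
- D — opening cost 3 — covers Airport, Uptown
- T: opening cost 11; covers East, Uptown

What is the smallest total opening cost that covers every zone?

7

Choose R and D: together they cover Airport, East, Harbor, Uptown — every zone.
Total opening cost: 4 + 3 = 7.
No cover costs less than 7.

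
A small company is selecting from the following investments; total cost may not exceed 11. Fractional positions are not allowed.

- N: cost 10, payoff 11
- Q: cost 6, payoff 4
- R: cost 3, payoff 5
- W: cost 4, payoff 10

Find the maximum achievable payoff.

Allowing fractional choices, the relaxed optimum would be about 19.4, but investments are indivisible.
Q + W: cost 6 + 4 = 10 ≤ 11, payoff 4 + 10 = 14.
R + W: cost 3 + 4 = 7 ≤ 11, payoff 5 + 10 = 15.
Best is R and W with total payoff 15.

15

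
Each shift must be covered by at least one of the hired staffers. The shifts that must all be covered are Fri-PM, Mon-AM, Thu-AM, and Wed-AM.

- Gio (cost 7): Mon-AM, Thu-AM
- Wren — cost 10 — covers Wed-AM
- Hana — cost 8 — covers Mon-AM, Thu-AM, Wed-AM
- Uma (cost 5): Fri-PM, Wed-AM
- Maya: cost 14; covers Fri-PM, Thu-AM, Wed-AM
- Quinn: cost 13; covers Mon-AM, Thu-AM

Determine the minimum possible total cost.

12

Choose Gio and Uma: together they cover Fri-PM, Mon-AM, Thu-AM, Wed-AM — every shift.
Total cost: 7 + 5 = 12.
No cover costs less than 12.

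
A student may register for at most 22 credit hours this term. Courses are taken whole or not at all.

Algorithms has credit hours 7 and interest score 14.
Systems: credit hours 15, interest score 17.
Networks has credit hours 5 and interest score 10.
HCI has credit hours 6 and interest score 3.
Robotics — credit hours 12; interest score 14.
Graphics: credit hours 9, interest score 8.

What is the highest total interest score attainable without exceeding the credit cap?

32

Allowing fractional choices, the relaxed optimum would be about 35.7, but courses are indivisible.
Algorithms + Systems: credit hours 7 + 15 = 22 ≤ 22, interest score 14 + 17 = 31.
Algorithms + Networks + Graphics: credit hours 7 + 5 + 9 = 21 ≤ 22, interest score 14 + 10 + 8 = 32.
Algorithms + Robotics: credit hours 7 + 12 = 19 ≤ 22, interest score 14 + 14 = 28.
Best is Algorithms, Networks, and Graphics with total interest score 32.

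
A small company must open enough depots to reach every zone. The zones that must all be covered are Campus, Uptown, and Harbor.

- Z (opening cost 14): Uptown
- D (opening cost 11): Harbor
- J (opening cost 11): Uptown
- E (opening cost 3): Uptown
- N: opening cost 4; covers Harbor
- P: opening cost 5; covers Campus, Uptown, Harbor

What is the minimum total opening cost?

This is an integer covering problem.
P alone covers Campus, Uptown, Harbor — every zone.
Total opening cost: 5.
No cover costs less than 5.

5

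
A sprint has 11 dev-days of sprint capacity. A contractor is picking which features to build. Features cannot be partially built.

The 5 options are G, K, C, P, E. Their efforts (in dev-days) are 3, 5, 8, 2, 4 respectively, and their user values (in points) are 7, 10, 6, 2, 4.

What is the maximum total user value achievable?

19

Treat it as a binary knapsack problem.
Allowing fractional choices, the relaxed optimum would be about 20.0, but features are indivisible.
G + K: effort 3 + 5 = 8 ≤ 11, user value 7 + 10 = 17.
G + K + P: effort 3 + 5 + 2 = 10 ≤ 11, user value 7 + 10 + 2 = 19.
K + P + E: effort 5 + 2 + 4 = 11 ≤ 11, user value 10 + 2 + 4 = 16.
Best is G, K, and P with total user value 19.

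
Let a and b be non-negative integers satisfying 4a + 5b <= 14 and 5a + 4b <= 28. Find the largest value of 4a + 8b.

The continuous relaxation peaks at (0, 2.8) with value 22.40; rounding to a feasible lattice point costs some objective.
(a,b)=(1,2) is feasible, giving 20.
(a,b)=(2,1) is feasible, giving 16.
(a,b)=(0,2) is feasible, giving 16.
The best lattice point is (1,2), giving 20.

20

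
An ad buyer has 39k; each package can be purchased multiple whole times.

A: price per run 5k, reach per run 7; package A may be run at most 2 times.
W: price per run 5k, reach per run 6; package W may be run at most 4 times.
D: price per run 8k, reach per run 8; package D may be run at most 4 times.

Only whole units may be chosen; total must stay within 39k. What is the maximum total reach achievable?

46

Take 2×A, 4×W, and 1×D: price 38 ≤ 39, reach 2·7 + 4·6 + 1·8 = 46.
A has the best ratio (7/5) and is taken to its limit of 2; remaining capacity is filled optimally with the others.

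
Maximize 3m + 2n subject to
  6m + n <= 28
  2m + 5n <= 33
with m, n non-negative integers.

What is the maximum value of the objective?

(m,n)=(4,4) is feasible, giving 20.
(m,n)=(3,5) is feasible, giving 19.
(m,n)=(4,3) is feasible, giving 18.
No feasible integer point exceeds 20.

20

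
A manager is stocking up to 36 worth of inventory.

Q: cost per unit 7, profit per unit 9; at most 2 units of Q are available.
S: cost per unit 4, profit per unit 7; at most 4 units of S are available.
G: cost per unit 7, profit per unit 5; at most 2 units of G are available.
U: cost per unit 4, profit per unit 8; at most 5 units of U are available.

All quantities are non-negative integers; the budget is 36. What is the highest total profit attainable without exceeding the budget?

68

1×Q, 2×S, and 5×U: cost 35 ≤ 36, profit 1·9 + 2·7 + 5·8 = 63.
4×S and 5×U: cost 36 ≤ 36, profit 4·7 + 5·8 = 68.
Best is 68.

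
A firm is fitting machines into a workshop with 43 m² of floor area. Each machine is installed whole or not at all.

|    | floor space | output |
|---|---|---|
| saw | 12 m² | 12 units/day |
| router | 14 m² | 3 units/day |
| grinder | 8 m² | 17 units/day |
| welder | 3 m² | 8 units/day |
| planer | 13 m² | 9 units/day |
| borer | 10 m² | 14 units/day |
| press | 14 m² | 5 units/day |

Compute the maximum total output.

Take saw, grinder, planer, and borer: floor space 12 + 8 + 13 + 10 = 43 ≤ 43, output 12 + 17 + 9 + 14 = 52.
No other feasible combination does better.

52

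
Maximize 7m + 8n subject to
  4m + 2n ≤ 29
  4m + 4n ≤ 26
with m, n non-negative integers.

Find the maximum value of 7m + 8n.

48

(m,n)=(0,6): 4·0+2·6=12≤29, 4·0+4·6=24≤26, objective 48.
(m,n)=(1,5): 4·1+2·5=14≤29, 4·1+4·5=24≤26, objective 47.
(m,n)=(0,5): 4·0+2·5=10≤29, 4·0+4·5=20≤26, objective 40.
No feasible integer point exceeds 48.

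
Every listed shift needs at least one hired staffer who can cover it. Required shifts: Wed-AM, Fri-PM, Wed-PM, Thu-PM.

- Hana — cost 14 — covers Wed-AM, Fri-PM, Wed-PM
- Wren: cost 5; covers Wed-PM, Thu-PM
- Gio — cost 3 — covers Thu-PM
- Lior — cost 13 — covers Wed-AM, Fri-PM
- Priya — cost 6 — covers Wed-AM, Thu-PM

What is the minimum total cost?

The greedy cost-per-new-shift heuristic would pick Wren, Priya, and Lior for 24, but a cheaper cover exists.
Choose Hana and Gio: together they cover Wed-AM, Fri-PM, Wed-PM, Thu-PM — every shift.
Total cost: 14 + 3 = 17.
No cover costs less than 17.

17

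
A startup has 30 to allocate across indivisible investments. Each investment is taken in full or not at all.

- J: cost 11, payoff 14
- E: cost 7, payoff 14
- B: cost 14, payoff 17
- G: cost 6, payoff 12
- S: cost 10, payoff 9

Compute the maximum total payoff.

This is an integer program with binary decision variables.
Allowing fractional choices, the relaxed optimum would be about 47.3, but investments are indivisible.
B + G + S: cost 14 + 6 + 10 = 30 ≤ 30, payoff 17 + 12 + 9 = 38.
J + E + G: cost 11 + 7 + 6 = 24 ≤ 30, payoff 14 + 14 + 12 = 40.
E + B + G: cost 7 + 14 + 6 = 27 ≤ 30, payoff 14 + 17 + 12 = 43.
Best is E, B, and G with total payoff 43.

43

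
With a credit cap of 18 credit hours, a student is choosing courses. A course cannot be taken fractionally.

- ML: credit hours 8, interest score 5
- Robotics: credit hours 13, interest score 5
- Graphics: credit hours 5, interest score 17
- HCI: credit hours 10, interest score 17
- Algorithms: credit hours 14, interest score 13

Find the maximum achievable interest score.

34

This is a 0-1 knapsack instance.
ML + Graphics: credit hours 8 + 5 = 13 ≤ 18, interest score 5 + 17 = 22.
Graphics + HCI: credit hours 5 + 10 = 15 ≤ 18, interest score 17 + 17 = 34.
Best is Graphics and HCI with total interest score 34.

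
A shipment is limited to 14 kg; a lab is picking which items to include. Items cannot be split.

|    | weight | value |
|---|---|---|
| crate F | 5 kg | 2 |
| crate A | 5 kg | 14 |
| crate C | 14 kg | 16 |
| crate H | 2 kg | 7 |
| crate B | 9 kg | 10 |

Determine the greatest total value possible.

24

Take crate A and crate B: weight 5 + 9 = 14 ≤ 14, value 14 + 10 = 24.
No other feasible combination does better.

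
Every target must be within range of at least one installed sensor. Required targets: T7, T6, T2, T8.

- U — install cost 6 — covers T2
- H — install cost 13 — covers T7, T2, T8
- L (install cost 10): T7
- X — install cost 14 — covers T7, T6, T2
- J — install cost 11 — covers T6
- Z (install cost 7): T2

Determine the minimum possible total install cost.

24

This is a weighted set-cover instance.
Choose H and J: together they cover T7, T6, T2, T8 — every target.
Total install cost: 13 + 11 = 24.
No cover costs less than 24.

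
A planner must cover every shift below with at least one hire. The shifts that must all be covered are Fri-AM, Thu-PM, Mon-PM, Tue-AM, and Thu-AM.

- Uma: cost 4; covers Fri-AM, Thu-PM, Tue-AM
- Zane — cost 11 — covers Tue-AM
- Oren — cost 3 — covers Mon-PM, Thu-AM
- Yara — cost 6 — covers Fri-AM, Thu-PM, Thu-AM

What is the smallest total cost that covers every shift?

Choose Uma and Oren: together they cover Fri-AM, Thu-PM, Mon-PM, Tue-AM, Thu-AM — every shift.
Total cost: 4 + 3 = 7.

7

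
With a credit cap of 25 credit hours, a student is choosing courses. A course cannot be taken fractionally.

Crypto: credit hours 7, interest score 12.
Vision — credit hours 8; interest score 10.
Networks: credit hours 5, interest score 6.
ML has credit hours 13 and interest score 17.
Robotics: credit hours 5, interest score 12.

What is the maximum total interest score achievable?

41

Crypto + ML + Robotics: credit hours 7 + 13 + 5 = 25 ≤ 25, interest score 12 + 17 + 12 = 41.
Crypto + Vision + Networks + Robotics: credit hours 7 + 8 + 5 + 5 = 25 ≤ 25, interest score 12 + 10 + 6 + 12 = 40.
Networks + ML + Robotics: credit hours 5 + 13 + 5 = 23 ≤ 25, interest score 6 + 17 + 12 = 35.
Best is Crypto, ML, and Robotics with total interest score 41.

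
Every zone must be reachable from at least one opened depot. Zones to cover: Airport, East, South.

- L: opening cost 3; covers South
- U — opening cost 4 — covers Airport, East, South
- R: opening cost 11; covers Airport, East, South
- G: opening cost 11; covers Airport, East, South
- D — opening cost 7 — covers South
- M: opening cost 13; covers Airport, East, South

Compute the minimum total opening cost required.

4

This is a weighted set-cover instance.
U alone covers Airport, East, South — every zone.
Total opening cost: 4.
No cover costs less than 4.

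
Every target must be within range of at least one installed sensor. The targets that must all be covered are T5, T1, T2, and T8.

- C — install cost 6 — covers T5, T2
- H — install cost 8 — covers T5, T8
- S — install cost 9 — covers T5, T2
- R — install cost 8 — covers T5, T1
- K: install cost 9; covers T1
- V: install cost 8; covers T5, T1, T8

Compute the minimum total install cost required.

This is an integer covering problem.
Choose C and V: together they cover T5, T1, T2, T8 — every target.
Total install cost: 6 + 8 = 14.
No cover costs less than 14.

14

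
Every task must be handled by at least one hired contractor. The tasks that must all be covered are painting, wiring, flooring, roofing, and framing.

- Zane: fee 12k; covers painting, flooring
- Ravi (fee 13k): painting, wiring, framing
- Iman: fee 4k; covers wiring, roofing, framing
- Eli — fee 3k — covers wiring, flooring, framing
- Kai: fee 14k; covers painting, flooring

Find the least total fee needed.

The greedy cost-per-new-task heuristic would pick Eli, Iman, and Zane for 19, but a cheaper cover exists.
Choose Zane and Iman: together they cover painting, wiring, flooring, roofing, framing — every task.
Total fee: 12 + 4 = 16.
No cover costs less than 16.

16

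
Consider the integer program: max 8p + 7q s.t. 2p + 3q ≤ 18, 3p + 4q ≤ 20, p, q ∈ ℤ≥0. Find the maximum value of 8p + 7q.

Relaxing integrality, the LP optimum is 53.33 at (p,q) = (6.67, 0), which is not an integer point.
(p,q)=(6,0): 2·6+3·0=12≤18, 3·6+4·0=18≤20, objective 48.
(p,q)=(5,1): 2·5+3·1=13≤18, 3·5+4·1=19≤20, objective 47.
No feasible integer point exceeds 48.

48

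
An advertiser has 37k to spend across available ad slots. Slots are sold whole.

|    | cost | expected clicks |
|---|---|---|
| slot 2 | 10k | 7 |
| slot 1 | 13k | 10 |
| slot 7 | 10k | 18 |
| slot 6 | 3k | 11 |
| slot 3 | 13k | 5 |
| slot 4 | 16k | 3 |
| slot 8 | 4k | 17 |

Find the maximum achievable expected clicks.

This is a 0-1 knapsack instance.
Allowing fractional choices, the relaxed optimum would be about 60.9, but ad slots are indivisible.
slot 2 + slot 1 + slot 7 + slot 8: cost 10 + 13 + 10 + 4 = 37 ≤ 37, expected clicks 7 + 10 + 18 + 17 = 52.
slot 2 + slot 7 + slot 6 + slot 8: cost 10 + 10 + 3 + 4 = 27 ≤ 37, expected clicks 7 + 18 + 11 + 17 = 53.
slot 1 + slot 7 + slot 6 + slot 8: cost 13 + 10 + 3 + 4 = 30 ≤ 37, expected clicks 10 + 18 + 11 + 17 = 56.
Best is slot 1, slot 7, slot 6, and slot 8 with total expected clicks 56.

56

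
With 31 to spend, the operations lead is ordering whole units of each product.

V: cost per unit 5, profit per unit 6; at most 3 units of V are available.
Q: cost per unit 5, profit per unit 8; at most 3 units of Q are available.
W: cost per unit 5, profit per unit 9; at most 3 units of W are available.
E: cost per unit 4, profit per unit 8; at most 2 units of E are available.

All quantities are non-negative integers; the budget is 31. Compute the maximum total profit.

This is a bounded integer knapsack.
E has the best ratio (8/4); taking only E gives at most 2×8 = 16 (stopped by the supply cap of 2).
Mixing does better — 1×Q, 3×W, and 2×E: cost 28 ≤ 31, profit 1·8 + 3·9 + 2·8 = 51.

51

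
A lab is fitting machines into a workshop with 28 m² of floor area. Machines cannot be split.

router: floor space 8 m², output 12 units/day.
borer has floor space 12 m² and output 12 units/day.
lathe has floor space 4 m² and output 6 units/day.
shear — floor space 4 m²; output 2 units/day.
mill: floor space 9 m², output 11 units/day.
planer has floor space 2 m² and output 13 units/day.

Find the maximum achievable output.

44

Allowing fractional choices, the relaxed optimum would be about 47.0, but machines are indivisible.
router + borer + lathe + planer: floor space 8 + 12 + 4 + 2 = 26 ≤ 28, output 12 + 12 + 6 + 13 = 43.
router + lathe + shear + mill + planer: floor space 8 + 4 + 4 + 9 + 2 = 27 ≤ 28, output 12 + 6 + 2 + 11 + 13 = 44.
router + lathe + mill + planer: floor space 8 + 4 + 9 + 2 = 23 ≤ 28, output 12 + 6 + 11 + 13 = 42.
Best is router, lathe, shear, mill, and planer with total output 44.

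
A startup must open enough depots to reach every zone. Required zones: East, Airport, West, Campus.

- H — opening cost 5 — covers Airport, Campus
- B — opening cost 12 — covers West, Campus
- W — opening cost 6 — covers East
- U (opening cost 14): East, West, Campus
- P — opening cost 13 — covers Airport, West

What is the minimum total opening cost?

19

The greedy cost-per-new-zone heuristic would pick H, W, and B for 23, but a cheaper cover exists.
Choose H and U: together they cover East, Airport, West, Campus — every zone.
Total opening cost: 5 + 14 = 19.
No cover costs less than 19.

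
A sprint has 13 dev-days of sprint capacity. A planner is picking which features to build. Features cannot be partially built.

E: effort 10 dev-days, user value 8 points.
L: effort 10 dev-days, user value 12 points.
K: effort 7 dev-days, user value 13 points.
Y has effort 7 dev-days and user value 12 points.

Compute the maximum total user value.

13

Allowing fractional choices, the relaxed optimum would be about 23.3, but features are indivisible.
L: effort 10 ≤ 13, user value 12.
K: effort 7 ≤ 13, user value 13.
Y: effort 7 ≤ 13, user value 12.
Best is K with total user value 13.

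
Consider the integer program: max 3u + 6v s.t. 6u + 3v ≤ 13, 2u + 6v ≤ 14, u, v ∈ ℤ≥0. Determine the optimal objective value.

(u,v)=(1,2): 6·1+3·2=12≤13, 2·1+6·2=14≤14, objective 15.
(u,v)=(0,2): 6·0+3·2=6≤13, 2·0+6·2=12≤14, objective 12.
(u,v)=(1,1): 6·1+3·1=9≤13, 2·1+6·1=8≤14, objective 9.
Maximum is 15 at (u,v)=(1,2).

15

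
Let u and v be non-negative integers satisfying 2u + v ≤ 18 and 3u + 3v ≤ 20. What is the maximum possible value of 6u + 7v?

Relaxing integrality, the LP optimum is 46.67 at (u,v) = (0, 6.67), which is not an integer point.
(u,v)=(0,6): 2·0+1·6=6≤18, 3·0+3·6=18≤20, objective 42.
(u,v)=(1,5): 2·1+1·5=7≤18, 3·1+3·5=18≤20, objective 41.
(u,v)=(0,5): 2·0+1·5=5≤18, 3·0+3·5=15≤20, objective 35.
No feasible integer point exceeds 42.

42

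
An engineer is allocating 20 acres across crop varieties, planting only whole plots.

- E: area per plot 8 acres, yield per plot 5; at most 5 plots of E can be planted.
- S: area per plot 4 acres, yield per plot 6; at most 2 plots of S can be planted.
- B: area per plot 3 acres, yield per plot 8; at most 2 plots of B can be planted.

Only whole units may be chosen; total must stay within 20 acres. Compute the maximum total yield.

28

B has the best ratio (8/3); taking only B gives at most 2×8 = 16 (stopped by the supply cap of 2).
Mixing does better — 2×S and 2×B: area 14 ≤ 20, yield 2·6 + 2·8 = 28.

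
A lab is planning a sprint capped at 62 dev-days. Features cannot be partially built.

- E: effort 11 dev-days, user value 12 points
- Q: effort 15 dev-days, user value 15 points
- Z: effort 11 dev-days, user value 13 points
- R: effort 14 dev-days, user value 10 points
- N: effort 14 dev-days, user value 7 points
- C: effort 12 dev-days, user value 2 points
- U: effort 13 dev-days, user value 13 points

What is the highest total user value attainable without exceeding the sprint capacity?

55

E + Q + Z + U: effort 11 + 15 + 11 + 13 = 50 ≤ 62, user value 12 + 15 + 13 + 13 = 53.
E + Q + Z + C + U: effort 11 + 15 + 11 + 12 + 13 = 62 ≤ 62, user value 12 + 15 + 13 + 2 + 13 = 55.
Q + Z + R + U: effort 15 + 11 + 14 + 13 = 53 ≤ 62, user value 15 + 13 + 10 + 13 = 51.
Best is E, Q, Z, C, and U with total user value 55.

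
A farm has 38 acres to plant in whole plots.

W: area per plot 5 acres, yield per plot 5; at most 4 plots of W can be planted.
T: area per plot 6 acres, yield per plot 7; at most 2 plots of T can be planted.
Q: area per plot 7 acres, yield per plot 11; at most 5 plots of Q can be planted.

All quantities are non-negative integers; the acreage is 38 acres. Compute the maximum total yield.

2×W and 4×Q: area 38 ≤ 38, yield 2·5 + 4·11 = 54.
5×Q: area 35 ≤ 38, yield 5·11 = 55.
Best is 55.

55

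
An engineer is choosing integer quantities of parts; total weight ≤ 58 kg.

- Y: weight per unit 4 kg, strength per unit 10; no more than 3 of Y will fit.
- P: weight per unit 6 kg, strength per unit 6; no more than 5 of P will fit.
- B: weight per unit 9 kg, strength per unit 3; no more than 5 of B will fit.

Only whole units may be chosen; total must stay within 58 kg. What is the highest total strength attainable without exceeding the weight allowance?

Y has the best ratio (10/4); taking only Y gives at most 3×10 = 30 (stopped by the supply cap of 3).
Mixing does better — 3×Y, 5×P, and 1×B: weight 51 ≤ 58, strength 3·10 + 5·6 + 1·3 = 63.

63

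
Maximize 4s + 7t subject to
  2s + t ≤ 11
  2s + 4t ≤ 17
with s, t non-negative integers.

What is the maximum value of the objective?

(s,t)=(4,2): 2·4+1·2=10≤11, 2·4+4·2=16≤17, objective 30.
(s,t)=(5,1): 2·5+1·1=11≤11, 2·5+4·1=14≤17, objective 27.
(s,t)=(3,2): 2·3+1·2=8≤11, 2·3+4·2=14≤17, objective 26.
Maximum is 30 at (s,t)=(4,2).

30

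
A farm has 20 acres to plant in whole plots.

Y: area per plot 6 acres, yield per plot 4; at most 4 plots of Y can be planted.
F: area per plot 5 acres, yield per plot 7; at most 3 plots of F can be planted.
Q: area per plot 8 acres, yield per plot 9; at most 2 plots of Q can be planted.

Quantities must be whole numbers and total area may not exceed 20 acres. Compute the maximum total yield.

23

Take 2×F and 1×Q: area 18 ≤ 20, yield 2·7 + 1·9 = 23.
No other integer combination yields more.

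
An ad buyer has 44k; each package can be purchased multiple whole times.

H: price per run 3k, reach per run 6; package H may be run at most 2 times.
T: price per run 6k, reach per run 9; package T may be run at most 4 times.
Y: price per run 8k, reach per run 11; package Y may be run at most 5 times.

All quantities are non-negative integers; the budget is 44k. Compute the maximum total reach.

Take 2×H, 1×T, and 4×Y: price 44 ≤ 44, reach 2·6 + 1·9 + 4·11 = 65.
H has the best ratio (6/3) and is taken to its limit of 2; remaining capacity is filled optimally with the others.

65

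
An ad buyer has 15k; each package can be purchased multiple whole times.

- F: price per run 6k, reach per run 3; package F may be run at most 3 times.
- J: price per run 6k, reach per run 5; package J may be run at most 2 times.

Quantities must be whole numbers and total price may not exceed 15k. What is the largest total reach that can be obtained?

10

This is a bounded integer knapsack.
2×J: price 12 ≤ 15, reach 2·5 = 10.
1×F and 1×J: price 12 ≤ 15, reach 1·3 + 1·5 = 8.
Best is 10.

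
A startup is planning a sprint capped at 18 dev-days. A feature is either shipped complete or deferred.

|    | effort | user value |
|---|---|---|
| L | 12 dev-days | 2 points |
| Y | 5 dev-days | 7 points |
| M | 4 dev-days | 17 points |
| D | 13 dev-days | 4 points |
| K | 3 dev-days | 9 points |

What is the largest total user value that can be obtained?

33

Y + M + K: effort 5 + 4 + 3 = 12 ≤ 18, user value 7 + 17 + 9 = 33.
Y + M: effort 5 + 4 = 9 ≤ 18, user value 7 + 17 = 24.
M + K: effort 4 + 3 = 7 ≤ 18, user value 17 + 9 = 26.
Best is Y, M, and K with total user value 33.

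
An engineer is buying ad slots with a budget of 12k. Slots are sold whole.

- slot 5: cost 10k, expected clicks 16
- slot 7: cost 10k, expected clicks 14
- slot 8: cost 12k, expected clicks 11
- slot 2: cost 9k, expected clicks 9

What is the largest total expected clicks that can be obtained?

Treat it as a binary knapsack problem.
slot 5: cost 10 ≤ 12, expected clicks 16.
slot 7: cost 10 ≤ 12, expected clicks 14.
Best is slot 5 with total expected clicks 16.

16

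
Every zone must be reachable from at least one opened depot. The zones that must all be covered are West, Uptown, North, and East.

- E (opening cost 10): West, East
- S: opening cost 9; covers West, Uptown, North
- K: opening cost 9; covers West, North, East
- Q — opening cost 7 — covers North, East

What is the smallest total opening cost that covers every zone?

This is an integer covering problem.
Choose S and Q: together they cover West, Uptown, North, East — every zone.
Total opening cost: 9 + 7 = 16.
No cover costs less than 16.

16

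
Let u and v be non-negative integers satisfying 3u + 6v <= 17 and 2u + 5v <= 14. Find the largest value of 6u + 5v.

(u,v)=(5,0) is feasible, giving 30.
(u,v)=(4,0) is feasible, giving 24.
The best lattice point is (5,0), giving 30.

30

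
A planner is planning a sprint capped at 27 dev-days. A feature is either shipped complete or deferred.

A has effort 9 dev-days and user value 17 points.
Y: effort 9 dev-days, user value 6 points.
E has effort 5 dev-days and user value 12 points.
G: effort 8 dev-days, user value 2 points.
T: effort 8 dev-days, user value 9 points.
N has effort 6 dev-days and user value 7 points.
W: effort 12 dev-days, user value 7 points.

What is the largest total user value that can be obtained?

38

This is a 0-1 knapsack instance.
A + E + N: effort 9 + 5 + 6 = 20 ≤ 27, user value 17 + 12 + 7 = 36.
A + E + T: effort 9 + 5 + 8 = 22 ≤ 27, user value 17 + 12 + 9 = 38.
A + E + W: effort 9 + 5 + 12 = 26 ≤ 27, user value 17 + 12 + 7 = 36.
Best is A, E, and T with total user value 38.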